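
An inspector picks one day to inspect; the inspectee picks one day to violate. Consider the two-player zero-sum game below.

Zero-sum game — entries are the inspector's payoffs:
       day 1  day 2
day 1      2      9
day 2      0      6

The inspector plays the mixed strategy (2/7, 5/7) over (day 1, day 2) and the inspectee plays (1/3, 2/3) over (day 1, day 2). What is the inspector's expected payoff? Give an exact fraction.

100/21

Against (1/3, 2/3), each row's expected payoff is day 1: 20/3; day 2: 4.
Taking the (2/7, 5/7)-weighted average: (2/7)·(20/3) + (5/7)·(4) = 100/21.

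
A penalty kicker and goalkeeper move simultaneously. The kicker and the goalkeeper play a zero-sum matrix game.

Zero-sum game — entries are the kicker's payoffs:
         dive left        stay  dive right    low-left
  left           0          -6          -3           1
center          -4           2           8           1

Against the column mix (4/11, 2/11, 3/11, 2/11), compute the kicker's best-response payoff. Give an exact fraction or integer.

left: (0)·(4/11) + (-6)·(2/11) + (-3)·(3/11) + (1)·(2/11) = -19/11.
center: (-4)·(4/11) + (2)·(2/11) + (8)·(3/11) + (1)·(2/11) = 14/11.
The best pure response is center with expected payoff 14/11.

14/11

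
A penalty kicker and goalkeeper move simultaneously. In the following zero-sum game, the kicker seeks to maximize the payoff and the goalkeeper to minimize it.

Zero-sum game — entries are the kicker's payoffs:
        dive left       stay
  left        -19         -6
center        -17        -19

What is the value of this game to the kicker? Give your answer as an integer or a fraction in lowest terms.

-259/15

Row minima are -19 and -19, so the kicker's maximin is -19; column maxima are -17 and -6, so the goalkeeper's minimax is -17. These differ, so the equilibrium is in mixed strategies.
Let the kicker play left with probability p. The goalkeeper is indifferent when −19p − 17(1−p) = −6p − 19(1−p), giving p = 2/15.
Let the goalkeeper play dive left with probability q. The kicker is indifferent when −19q − 6(1−q) = −17q − 19(1−q), giving q = 13/15.
The value is -19·(13/15) + (-6)·(2/15) = -259/15.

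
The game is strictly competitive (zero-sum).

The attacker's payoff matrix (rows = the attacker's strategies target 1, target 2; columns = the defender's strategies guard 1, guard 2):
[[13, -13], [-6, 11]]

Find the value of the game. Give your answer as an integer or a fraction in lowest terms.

Row minima are -13 and -6, so the attacker's maximin is -6; column maxima are 13 and 11, so the defender's minimax is 11. These differ, so the equilibrium is in mixed strategies.
Let the attacker play target 1 with probability p. The defender is indifferent when 13p − 6(1−p) = −13p + 11(1−p), giving p = 17/43.
Let the defender play guard 1 with probability q. The attacker is indifferent when 13q − 13(1−q) = −6q + 11(1−q), giving q = 24/43.
The value is 13·(24/43) + (-13)·(19/43) = 65/43.

65/43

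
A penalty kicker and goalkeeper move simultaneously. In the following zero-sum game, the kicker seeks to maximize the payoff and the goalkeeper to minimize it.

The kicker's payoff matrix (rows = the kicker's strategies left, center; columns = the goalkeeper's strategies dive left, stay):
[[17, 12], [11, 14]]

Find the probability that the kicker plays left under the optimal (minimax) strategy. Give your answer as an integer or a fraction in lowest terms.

3/8

Row minima are 12 and 11, so the kicker's maximin is 12; column maxima are 17 and 14, so the goalkeeper's minimax is 14. These differ, so the equilibrium is in mixed strategies.
Let the kicker play left with probability p. The goalkeeper is indifferent when 17p + 11(1−p) = 12p + 14(1−p), giving p = 3/8.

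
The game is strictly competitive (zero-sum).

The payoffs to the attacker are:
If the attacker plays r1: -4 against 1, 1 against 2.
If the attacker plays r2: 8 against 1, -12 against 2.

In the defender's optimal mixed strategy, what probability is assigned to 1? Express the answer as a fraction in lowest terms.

13/25

Row minima are -4 and -12, so the attacker's maximin is -4; column maxima are 8 and 1, so the defender's minimax is 1. These differ, so the equilibrium is in mixed strategies.
Let the defender play 1 with probability q. The attacker is indifferent when −4q + (1−q) = 8q − 12(1−q), giving q = 13/25.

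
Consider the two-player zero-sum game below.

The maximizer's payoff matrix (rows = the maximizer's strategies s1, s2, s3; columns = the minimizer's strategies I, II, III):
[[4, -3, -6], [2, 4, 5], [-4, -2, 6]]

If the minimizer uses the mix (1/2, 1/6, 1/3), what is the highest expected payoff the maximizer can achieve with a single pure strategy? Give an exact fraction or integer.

10/3

s1: (4)·(1/2) + (-3)·(1/6) + (-6)·(1/3) = -1/2.
s2: (2)·(1/2) + (4)·(1/6) + (5)·(1/3) = 10/3.
s3: (-4)·(1/2) + (-2)·(1/6) + (6)·(1/3) = -1/3.
The best pure response is s2 with expected payoff 10/3.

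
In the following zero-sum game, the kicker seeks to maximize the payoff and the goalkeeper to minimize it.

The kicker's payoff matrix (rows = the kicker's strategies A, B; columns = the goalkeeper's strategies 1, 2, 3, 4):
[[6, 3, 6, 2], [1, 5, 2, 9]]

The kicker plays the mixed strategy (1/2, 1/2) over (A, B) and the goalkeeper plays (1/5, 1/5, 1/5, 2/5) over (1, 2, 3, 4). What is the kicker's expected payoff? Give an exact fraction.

Against (1/5, 1/5, 1/5, 2/5), each row's expected payoff is A: 19/5; B: 26/5.
Taking the (1/2, 1/2)-weighted average: (1/2)·(19/5) + (1/2)·(26/5) = 9/2.

9/2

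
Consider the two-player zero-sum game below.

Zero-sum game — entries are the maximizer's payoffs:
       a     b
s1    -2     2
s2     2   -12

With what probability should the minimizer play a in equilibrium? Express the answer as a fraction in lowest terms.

7/9

Row minima are -2 and -12, so the maximizer's maximin is -2; column maxima are 2 and 2, so the minimizer's minimax is 2. These differ, so the equilibrium is in mixed strategies.
Let the minimizer play a with probability q. The maximizer is indifferent when −2q + 2(1−q) = 2q − 12(1−q), giving q = 7/9.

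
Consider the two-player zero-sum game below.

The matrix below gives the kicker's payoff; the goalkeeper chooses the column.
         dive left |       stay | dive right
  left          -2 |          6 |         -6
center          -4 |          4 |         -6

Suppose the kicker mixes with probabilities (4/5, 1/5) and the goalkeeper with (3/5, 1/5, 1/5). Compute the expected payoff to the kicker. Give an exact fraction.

-38/25

Against (3/5, 1/5, 1/5), each row's expected payoff is left: -6/5; center: -14/5.
Taking the (4/5, 1/5)-weighted average: (4/5)·(-6/5) + (1/5)·(-14/5) = -38/25.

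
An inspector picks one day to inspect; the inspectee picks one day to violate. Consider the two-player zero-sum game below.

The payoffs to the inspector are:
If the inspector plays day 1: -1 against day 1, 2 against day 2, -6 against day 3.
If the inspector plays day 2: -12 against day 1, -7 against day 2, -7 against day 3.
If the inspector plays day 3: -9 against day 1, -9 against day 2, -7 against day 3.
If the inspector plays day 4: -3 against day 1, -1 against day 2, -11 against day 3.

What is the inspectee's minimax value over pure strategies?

-6

The worst case (largest entry) in each column is day 1: -1, day 2: 2, day 3: -6.
The best (smallest) of these is -6.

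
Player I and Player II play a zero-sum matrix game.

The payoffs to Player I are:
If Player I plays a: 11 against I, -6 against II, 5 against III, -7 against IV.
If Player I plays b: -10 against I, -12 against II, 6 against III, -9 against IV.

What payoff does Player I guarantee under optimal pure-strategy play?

Row minima: -7, -12 → Player I's maximin is -7.
Column maxima: 11, -6, 6, -7 → Player II's minimax is -7.
They coincide at (a, IV), so the value is -7.

-7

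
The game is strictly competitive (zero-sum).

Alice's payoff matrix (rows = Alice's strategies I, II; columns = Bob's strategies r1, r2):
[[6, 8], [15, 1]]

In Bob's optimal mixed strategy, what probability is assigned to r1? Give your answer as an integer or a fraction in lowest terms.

7/16

Row minima are 6 and 1, so Alice's maximin is 6; column maxima are 15 and 8, so Bob's minimax is 8. These differ, so the equilibrium is in mixed strategies.
Let Bob play r1 with probability q. Alice is indifferent when 6q + 8(1−q) = 15q + (1−q), giving q = 7/16.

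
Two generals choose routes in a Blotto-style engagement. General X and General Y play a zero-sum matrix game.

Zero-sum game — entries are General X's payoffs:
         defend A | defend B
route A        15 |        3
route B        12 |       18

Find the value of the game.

13

Row minima are 3 and 12, so General X's maximin is 12; column maxima are 15 and 18, so General Y's minimax is 15. These differ, so the equilibrium is in mixed strategies.
Let General X play route A with probability p. General Y is indifferent when 15p + 12(1−p) = 3p + 18(1−p), giving p = 1/3.
Let General Y play defend A with probability q. General X is indifferent when 15q + 3(1−q) = 12q + 18(1−q), giving q = 5/6.
The value is 15·(5/6) + (3)·(1/6) = 13.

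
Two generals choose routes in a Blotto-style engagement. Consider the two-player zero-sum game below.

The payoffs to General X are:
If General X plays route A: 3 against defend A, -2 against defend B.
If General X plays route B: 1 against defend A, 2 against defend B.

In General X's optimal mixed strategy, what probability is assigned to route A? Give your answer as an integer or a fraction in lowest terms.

Row minima are -2 and 1, so General X's maximin is 1; column maxima are 3 and 2, so General Y's minimax is 2. These differ, so the equilibrium is in mixed strategies.
Let General X play route A with probability p. General Y is indifferent when 3p + (1−p) = −2p + 2(1−p), giving p = 1/6.

1/6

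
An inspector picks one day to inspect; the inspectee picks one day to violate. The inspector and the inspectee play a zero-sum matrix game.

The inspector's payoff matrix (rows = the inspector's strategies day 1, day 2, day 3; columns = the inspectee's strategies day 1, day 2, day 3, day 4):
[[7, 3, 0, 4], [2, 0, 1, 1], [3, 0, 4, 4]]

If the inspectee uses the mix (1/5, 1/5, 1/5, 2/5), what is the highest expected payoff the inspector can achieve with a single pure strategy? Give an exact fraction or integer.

18/5

day 1: (7)·(1/5) + (3)·(1/5) + (0)·(1/5) + (4)·(2/5) = 18/5.
day 2: (2)·(1/5) + (0)·(1/5) + (1)·(1/5) + (1)·(2/5) = 1.
day 3: (3)·(1/5) + (0)·(1/5) + (4)·(1/5) + (4)·(2/5) = 3.
The best pure response is day 1 with expected payoff 18/5.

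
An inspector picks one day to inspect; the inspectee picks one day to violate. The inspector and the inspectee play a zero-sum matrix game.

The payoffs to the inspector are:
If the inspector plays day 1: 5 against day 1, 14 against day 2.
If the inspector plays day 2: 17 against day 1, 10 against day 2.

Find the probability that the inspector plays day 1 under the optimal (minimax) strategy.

Row minima are 5 and 10, so the inspector's maximin is 10; column maxima are 17 and 14, so the inspectee's minimax is 14. These differ, so the equilibrium is in mixed strategies.
Let the inspector play day 1 with probability p. The inspectee is indifferent when 5p + 17(1−p) = 14p + 10(1−p), giving p = 7/16.

7/16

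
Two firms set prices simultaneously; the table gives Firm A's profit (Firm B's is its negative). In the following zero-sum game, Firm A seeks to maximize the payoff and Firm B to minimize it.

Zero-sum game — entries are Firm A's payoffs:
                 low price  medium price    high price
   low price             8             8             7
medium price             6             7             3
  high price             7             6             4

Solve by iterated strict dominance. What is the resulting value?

Column medium price is strictly dominated by high price for Firm B (7<8, 3<7, 4<6); eliminate medium price.
Row medium price is strictly dominated by row low price (8>6, 7>3); eliminate medium price.
Row high price is strictly dominated by row low price (8>7, 7>4); eliminate high price.
Column low price is strictly dominated by high price for Firm B (7<8); eliminate low price.
Only (low price, high price) remains, with payoff 7.

7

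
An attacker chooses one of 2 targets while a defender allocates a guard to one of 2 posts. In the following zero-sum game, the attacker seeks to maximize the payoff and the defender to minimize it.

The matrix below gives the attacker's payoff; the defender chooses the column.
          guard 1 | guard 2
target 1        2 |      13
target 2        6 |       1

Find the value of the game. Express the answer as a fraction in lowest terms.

Row minima are 2 and 1, so the attacker's maximin is 2; column maxima are 6 and 13, so the defender's minimax is 6. These differ, so the equilibrium is in mixed strategies.
Let the attacker play target 1 with probability p. The defender is indifferent when 2p + 6(1−p) = 13p + (1−p), giving p = 5/16.
Let the defender play guard 1 with probability q. The attacker is indifferent when 2q + 13(1−q) = 6q + (1−q), giving q = 3/4.
The value is 2·(3/4) + (13)·(1/4) = 19/4.

19/4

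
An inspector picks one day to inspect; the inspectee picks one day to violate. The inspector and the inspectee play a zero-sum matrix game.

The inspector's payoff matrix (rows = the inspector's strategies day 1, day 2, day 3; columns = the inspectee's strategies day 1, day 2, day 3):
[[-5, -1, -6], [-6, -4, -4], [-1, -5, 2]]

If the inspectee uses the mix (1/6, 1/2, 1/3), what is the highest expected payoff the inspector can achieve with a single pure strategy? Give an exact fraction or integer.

day 1: (-5)·(1/6) + (-1)·(1/2) + (-6)·(1/3) = -10/3.
day 2: (-6)·(1/6) + (-4)·(1/2) + (-4)·(1/3) = -13/3.
day 3: (-1)·(1/6) + (-5)·(1/2) + (2)·(1/3) = -2.
The best pure response is day 3 with expected payoff -2.

-2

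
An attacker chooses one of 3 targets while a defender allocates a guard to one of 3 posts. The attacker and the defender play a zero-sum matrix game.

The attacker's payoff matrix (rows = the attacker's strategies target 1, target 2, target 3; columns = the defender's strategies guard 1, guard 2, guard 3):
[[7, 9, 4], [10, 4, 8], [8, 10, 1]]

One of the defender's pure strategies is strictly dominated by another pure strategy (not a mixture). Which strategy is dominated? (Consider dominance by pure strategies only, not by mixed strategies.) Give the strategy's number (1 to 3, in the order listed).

The defender prefers columns that give the attacker less. Compare guard 1 with guard 3: 4 < 7, 8 < 10, 1 < 8.
So guard 3 strictly dominates guard 1 for the defender; guard 1 is strictly dominated.

1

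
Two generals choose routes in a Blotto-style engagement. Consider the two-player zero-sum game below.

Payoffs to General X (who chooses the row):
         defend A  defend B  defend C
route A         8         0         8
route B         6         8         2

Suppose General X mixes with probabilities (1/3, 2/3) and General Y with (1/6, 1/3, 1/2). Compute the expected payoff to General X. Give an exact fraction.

44/9

Against (1/6, 1/3, 1/2), each row's expected payoff is route A: 16/3; route B: 14/3.
Taking the (1/3, 2/3)-weighted average: (1/3)·(16/3) + (2/3)·(14/3) = 44/9.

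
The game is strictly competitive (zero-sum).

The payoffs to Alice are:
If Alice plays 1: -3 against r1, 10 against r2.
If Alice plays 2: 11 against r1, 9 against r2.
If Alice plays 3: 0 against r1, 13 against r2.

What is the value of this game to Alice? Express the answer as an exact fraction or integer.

Row 1 is strictly dominated by row 3, so Alice never plays it.
The remaining 2×2 game on (2, 3) × (r1, r2) has no saddle point. Let Alice play 2 with probability p; indifference gives 11p = 9p + 13(1−p), so p = 13/15.
Similarly Bob's optimal q on r1 is 4/15, and the value is 11·(4/15) + (9)·(11/15) = 143/15.

143/15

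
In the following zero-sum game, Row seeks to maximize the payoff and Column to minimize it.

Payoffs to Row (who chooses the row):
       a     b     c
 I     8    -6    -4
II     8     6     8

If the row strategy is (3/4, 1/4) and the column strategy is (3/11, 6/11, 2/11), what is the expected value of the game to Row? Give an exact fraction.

Against (3/11, 6/11, 2/11), each row's expected payoff is I: -20/11; II: 76/11.
Taking the (3/4, 1/4)-weighted average: (3/4)·(-20/11) + (1/4)·(76/11) = 4/11.

4/11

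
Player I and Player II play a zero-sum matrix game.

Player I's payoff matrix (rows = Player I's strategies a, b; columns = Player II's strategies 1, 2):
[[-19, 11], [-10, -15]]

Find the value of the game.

Row minima are -19 and -15, so Player I's maximin is -15; column maxima are -10 and 11, so Player II's minimax is -10. These differ, so the equilibrium is in mixed strategies.
Let Player I play a with probability p. Player II is indifferent when −19p − 10(1−p) = 11p − 15(1−p), giving p = 1/7.
Let Player II play 1 with probability q. Player I is indifferent when −19q + 11(1−q) = −10q − 15(1−q), giving q = 26/35.
The value is -19·(26/35) + (11)·(9/35) = -79/7.

-79/7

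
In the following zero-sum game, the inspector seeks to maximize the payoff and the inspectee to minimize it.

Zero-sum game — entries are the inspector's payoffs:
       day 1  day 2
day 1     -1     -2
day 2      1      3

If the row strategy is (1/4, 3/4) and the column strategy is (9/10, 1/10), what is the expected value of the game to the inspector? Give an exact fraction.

5/8

Against (9/10, 1/10), each row's expected payoff is day 1: -11/10; day 2: 6/5.
Taking the (1/4, 3/4)-weighted average: (1/4)·(-11/10) + (3/4)·(6/5) = 5/8.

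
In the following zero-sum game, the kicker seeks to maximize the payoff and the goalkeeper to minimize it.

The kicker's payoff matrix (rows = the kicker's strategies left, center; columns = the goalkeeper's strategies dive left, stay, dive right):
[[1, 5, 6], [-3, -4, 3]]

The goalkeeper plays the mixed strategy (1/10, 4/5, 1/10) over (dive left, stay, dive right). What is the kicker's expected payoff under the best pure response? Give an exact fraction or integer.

left: (1)·(1/10) + (5)·(4/5) + (6)·(1/10) = 47/10.
center: (-3)·(1/10) + (-4)·(4/5) + (3)·(1/10) = -16/5.
The best pure response is left with expected payoff 47/10.

47/10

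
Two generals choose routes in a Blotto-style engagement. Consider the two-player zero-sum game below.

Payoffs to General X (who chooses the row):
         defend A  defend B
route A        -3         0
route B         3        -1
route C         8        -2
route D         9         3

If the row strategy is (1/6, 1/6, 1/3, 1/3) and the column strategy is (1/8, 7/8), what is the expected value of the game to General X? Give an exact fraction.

41/48

Against (1/8, 7/8), each row's expected payoff is route A: -3/8; route B: -1/2; route C: -3/4; route D: 15/4.
Taking the (1/6, 1/6, 1/3, 1/3)-weighted average: (1/6)·(-3/8) + (1/6)·(-1/2) + (1/3)·(-3/4) + (1/3)·(15/4) = 41/48.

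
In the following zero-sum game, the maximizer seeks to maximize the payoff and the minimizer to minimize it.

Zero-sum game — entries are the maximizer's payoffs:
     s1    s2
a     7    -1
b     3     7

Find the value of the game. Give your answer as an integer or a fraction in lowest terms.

Row minima are -1 and 3, so the maximizer's maximin is 3; column maxima are 7 and 7, so the minimizer's minimax is 7. These differ, so the equilibrium is in mixed strategies.
Let the maximizer play a with probability p. The minimizer is indifferent when 7p + 3(1−p) = −p + 7(1−p), giving p = 1/3.
Let the minimizer play s1 with probability q. The maximizer is indifferent when 7q − (1−q) = 3q + 7(1−q), giving q = 2/3.
The value is 7·(2/3) + (-1)·(1/3) = 13/3.

13/3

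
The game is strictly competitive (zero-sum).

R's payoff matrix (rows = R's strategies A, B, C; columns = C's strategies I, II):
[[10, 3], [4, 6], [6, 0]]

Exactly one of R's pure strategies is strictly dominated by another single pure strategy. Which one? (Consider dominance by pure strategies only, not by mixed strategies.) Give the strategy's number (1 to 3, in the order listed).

3

Compare C with A: 10 > 6, 3 > 0.
So A strictly dominates C for R; C is strictly dominated.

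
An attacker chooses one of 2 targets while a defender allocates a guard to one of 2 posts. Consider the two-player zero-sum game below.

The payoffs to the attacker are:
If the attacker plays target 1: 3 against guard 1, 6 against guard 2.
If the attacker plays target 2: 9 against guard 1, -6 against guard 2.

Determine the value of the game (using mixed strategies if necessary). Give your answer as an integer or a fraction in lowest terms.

4

Row minima are 3 and -6, so the attacker's maximin is 3; column maxima are 9 and 6, so the defender's minimax is 6. These differ, so the equilibrium is in mixed strategies.
Let the attacker play target 1 with probability p. The defender is indifferent when 3p + 9(1−p) = 6p − 6(1−p), giving p = 5/6.
Let the defender play guard 1 with probability q. The attacker is indifferent when 3q + 6(1−q) = 9q − 6(1−q), giving q = 2/3.
The value is 3·(2/3) + (6)·(1/3) = 4.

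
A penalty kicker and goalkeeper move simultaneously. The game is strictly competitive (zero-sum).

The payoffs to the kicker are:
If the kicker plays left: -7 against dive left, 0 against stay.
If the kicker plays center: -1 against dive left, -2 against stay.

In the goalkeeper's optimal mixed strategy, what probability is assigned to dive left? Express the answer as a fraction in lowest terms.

Row minima are -7 and -2, so the kicker's maximin is -2; column maxima are -1 and 0, so the goalkeeper's minimax is -1. These differ, so the equilibrium is in mixed strategies.
Let the goalkeeper play dive left with probability q. The kicker is indifferent when −7q = −q − 2(1−q), giving q = 1/4.

1/4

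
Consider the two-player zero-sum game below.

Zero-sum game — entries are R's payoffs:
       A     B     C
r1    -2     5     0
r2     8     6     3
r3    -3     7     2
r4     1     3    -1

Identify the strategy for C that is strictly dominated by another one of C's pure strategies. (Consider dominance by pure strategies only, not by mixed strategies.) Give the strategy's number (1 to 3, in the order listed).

2

C prefers columns that give R less. Compare B with C: 0 < 5, 3 < 6, 2 < 7, -1 < 3.
So C strictly dominates B for C; B is strictly dominated.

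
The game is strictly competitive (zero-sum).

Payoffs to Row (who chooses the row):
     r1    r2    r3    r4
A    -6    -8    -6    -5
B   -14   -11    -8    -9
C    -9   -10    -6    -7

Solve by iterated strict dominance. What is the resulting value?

-8

Column r3 is strictly dominated by r2 for Column (-8<-6, -11<-8, -10<-6); eliminate r3.
Column r4 is strictly dominated by r1 for Column (-6<-5, -14<-9, -9<-7); eliminate r4.
Row C is strictly dominated by row A (-6>-9, -8>-10); eliminate C.
Row B is strictly dominated by row A (-6>-14, -8>-11); eliminate B.
Column r1 is strictly dominated by r2 for Column (-8<-6); eliminate r1.
Only (A, r2) remains, with payoff -8.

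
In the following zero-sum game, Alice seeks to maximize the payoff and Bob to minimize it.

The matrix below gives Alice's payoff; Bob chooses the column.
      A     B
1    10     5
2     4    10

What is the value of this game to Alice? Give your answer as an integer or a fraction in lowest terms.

80/11

Row minima are 5 and 4, so Alice's maximin is 5; column maxima are 10 and 10, so Bob's minimax is 10. These differ, so the equilibrium is in mixed strategies.
Let Alice play 1 with probability p. Bob is indifferent when 10p + 4(1−p) = 5p + 10(1−p), giving p = 6/11.
Let Bob play A with probability q. Alice is indifferent when 10q + 5(1−q) = 4q + 10(1−q), giving q = 5/11.
The value is 10·(5/11) + (5)·(6/11) = 80/11.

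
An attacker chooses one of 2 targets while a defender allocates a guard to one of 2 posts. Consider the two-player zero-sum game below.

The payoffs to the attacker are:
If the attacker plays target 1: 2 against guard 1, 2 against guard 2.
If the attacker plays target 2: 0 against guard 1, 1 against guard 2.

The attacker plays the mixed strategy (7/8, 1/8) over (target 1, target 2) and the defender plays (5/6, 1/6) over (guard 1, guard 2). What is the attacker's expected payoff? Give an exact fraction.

Against (5/6, 1/6), each row's expected payoff is target 1: 2; target 2: 1/6.
Taking the (7/8, 1/8)-weighted average: (7/8)·(2) + (1/8)·(1/6) = 85/48.

85/48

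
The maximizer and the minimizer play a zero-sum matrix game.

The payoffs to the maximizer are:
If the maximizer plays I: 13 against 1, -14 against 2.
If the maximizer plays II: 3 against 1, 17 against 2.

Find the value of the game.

Row minima are -14 and 3, so the maximizer's maximin is 3; column maxima are 13 and 17, so the minimizer's minimax is 13. These differ, so the equilibrium is in mixed strategies.
Let the maximizer play I with probability p. The minimizer is indifferent when 13p + 3(1−p) = −14p + 17(1−p), giving p = 14/41.
Let the minimizer play 1 with probability q. The maximizer is indifferent when 13q − 14(1−q) = 3q + 17(1−q), giving q = 31/41.
The value is 13·(31/41) + (-14)·(10/41) = 263/41.

263/41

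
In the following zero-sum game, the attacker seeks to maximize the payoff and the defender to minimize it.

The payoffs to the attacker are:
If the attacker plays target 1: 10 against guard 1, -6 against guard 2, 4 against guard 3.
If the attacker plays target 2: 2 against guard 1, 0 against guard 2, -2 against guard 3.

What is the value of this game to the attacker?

Column guard 1 is strictly dominated by guard 3 for the defender (it gives the attacker more in every row).
The remaining 2×2 game on (target 1, target 2) × (guard 2, guard 3) has no saddle point. Let the attacker play target 1 with probability p; indifference gives −6p = 4p − 2(1−p), so p = 1/6.
Similarly the defender's optimal q on guard 2 is 1/2, and the value is -6·(1/2) + (4)·(1/2) = -1.

-1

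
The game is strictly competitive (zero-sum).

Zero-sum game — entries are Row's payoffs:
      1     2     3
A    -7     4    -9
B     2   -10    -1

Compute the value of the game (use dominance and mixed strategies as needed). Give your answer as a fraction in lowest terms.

Column 1 is strictly dominated by 3 for Column (it gives Row more in every row).
The remaining 2×2 game on (A, B) × (2, 3) has no saddle point. Let Row play A with probability p; indifference gives 4p − 10(1−p) = −9p − (1−p), so p = 9/22.
Similarly Column's optimal q on 2 is 4/11, and the value is 4·(4/11) + (-9)·(7/11) = -47/11.

-47/11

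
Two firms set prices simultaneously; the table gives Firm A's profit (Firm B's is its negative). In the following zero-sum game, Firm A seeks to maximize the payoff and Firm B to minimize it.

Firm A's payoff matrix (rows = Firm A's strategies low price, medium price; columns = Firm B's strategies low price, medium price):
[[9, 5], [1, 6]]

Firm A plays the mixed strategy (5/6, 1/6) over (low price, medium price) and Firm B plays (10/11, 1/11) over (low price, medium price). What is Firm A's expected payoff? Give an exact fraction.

Against (10/11, 1/11), each row's expected payoff is low price: 95/11; medium price: 16/11.
Taking the (5/6, 1/6)-weighted average: (5/6)·(95/11) + (1/6)·(16/11) = 491/66.

491/66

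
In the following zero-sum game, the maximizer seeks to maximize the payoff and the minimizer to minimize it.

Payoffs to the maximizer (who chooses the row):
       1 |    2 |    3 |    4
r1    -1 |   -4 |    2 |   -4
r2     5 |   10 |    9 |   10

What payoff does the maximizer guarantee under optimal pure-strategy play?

5

Row minima: -4, 5 → the maximizer's maximin is 5.
Column maxima: 5, 10, 9, 10 → the minimizer's minimax is 5.
They coincide at (r2, 1), so the value is 5.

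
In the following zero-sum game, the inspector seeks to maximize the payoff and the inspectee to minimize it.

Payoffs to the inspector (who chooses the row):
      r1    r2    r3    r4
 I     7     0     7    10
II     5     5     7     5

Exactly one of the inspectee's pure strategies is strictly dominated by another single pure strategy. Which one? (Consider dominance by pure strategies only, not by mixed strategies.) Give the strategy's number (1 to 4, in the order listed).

3

The inspectee prefers columns that give the inspector less. Compare r3 with r2: 0 < 7, 5 < 7.
So r2 strictly dominates r3 for the inspectee; r3 is strictly dominated.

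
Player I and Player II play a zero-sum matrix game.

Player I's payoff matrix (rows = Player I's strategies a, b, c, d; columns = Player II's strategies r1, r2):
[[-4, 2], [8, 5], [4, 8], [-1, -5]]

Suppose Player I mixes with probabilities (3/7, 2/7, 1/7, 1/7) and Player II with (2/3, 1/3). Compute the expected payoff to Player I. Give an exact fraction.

11/7

Against (2/3, 1/3), each row's expected payoff is a: -2; b: 7; c: 16/3; d: -7/3.
Taking the (3/7, 2/7, 1/7, 1/7)-weighted average: (3/7)·(-2) + (2/7)·(7) + (1/7)·(16/3) + (1/7)·(-7/3) = 11/7.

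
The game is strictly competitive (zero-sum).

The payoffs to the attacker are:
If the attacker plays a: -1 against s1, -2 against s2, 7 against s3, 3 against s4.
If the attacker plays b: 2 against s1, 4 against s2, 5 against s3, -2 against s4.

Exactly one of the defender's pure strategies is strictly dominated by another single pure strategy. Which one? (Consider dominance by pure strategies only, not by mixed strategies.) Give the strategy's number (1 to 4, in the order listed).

The defender prefers columns that give the attacker less. Compare s3 with s1: -1 < 7, 2 < 5.
So s1 strictly dominates s3 for the defender; s3 is strictly dominated.

3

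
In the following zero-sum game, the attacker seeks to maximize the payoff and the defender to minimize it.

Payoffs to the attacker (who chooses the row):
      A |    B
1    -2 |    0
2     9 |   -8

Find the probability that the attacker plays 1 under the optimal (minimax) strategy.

Row minima are -2 and -8, so the attacker's maximin is -2; column maxima are 9 and 0, so the defender's minimax is 0. These differ, so the equilibrium is in mixed strategies.
Let the attacker play 1 with probability p. The defender is indifferent when −2p + 9(1−p) = −8(1−p), giving p = 17/19.

17/19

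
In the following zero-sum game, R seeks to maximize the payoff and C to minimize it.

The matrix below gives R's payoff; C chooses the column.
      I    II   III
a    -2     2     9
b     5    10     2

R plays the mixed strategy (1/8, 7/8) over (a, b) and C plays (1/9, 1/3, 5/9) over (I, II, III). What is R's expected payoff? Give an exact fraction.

91/18

Against (1/9, 1/3, 5/9), each row's expected payoff is a: 49/9; b: 5.
Taking the (1/8, 7/8)-weighted average: (1/8)·(49/9) + (7/8)·(5) = 91/18.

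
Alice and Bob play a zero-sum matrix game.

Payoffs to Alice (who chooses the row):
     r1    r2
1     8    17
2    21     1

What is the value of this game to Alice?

Row minima are 8 and 1, so Alice's maximin is 8; column maxima are 21 and 17, so Bob's minimax is 17. These differ, so the equilibrium is in mixed strategies.
Let Alice play 1 with probability p. Bob is indifferent when 8p + 21(1−p) = 17p + (1−p), giving p = 20/29.
Let Bob play r1 with probability q. Alice is indifferent when 8q + 17(1−q) = 21q + (1−q), giving q = 16/29.
The value is 8·(16/29) + (17)·(13/29) = 349/29.

349/29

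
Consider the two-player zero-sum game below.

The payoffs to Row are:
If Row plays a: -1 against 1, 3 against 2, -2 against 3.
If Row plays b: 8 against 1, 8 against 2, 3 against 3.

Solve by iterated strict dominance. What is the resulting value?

Row a is strictly dominated by row b (8>-1, 8>3, 3>-2); eliminate a.
Column 1 is strictly dominated by 3 for Column (3<8); eliminate 1.
Column 2 is strictly dominated by 3 for Column (3<8); eliminate 2.
Only (b, 3) remains, with payoff 3.

3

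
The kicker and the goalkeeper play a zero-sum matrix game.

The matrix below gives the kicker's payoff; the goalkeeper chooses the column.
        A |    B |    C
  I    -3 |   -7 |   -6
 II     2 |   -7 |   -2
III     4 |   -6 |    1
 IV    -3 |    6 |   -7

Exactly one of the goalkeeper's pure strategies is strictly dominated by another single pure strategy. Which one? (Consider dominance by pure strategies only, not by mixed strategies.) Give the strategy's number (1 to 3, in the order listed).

The goalkeeper prefers columns that give the kicker less. Compare A with C: -6 < -3, -2 < 2, 1 < 4, -7 < -3.
So C strictly dominates A for the goalkeeper; A is strictly dominated.

1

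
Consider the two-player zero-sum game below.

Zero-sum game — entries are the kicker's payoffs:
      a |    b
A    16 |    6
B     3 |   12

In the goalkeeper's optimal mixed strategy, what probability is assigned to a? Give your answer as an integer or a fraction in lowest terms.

6/19

Row minima are 6 and 3, so the kicker's maximin is 6; column maxima are 16 and 12, so the goalkeeper's minimax is 12. These differ, so the equilibrium is in mixed strategies.
Let the goalkeeper play a with probability q. The kicker is indifferent when 16q + 6(1−q) = 3q + 12(1−q), giving q = 6/19.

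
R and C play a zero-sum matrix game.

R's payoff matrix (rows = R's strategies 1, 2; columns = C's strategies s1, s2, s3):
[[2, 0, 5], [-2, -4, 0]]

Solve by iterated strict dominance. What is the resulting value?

0

Column s1 is strictly dominated by s2 for C (0<2, -4<-2); eliminate s1.
Row 2 is strictly dominated by row 1 (0>-4, 5>0); eliminate 2.
Column s3 is strictly dominated by s2 for C (0<5); eliminate s3.
Only (1, s2) remains, with payoff 0.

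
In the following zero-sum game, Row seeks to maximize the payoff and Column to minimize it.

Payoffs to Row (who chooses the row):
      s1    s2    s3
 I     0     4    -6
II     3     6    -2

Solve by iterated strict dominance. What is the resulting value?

Row I is strictly dominated by row II (3>0, 6>4, -2>-6); eliminate I.
Column s2 is strictly dominated by s1 for Column (3<6); eliminate s2.
Column s1 is strictly dominated by s3 for Column (-2<3); eliminate s1.
Only (II, s3) remains, with payoff -2.

-2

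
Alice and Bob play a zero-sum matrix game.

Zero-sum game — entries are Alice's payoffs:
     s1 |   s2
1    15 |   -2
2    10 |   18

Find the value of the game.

58/5

Row minima are -2 and 10, so Alice's maximin is 10; column maxima are 15 and 18, so Bob's minimax is 15. These differ, so the equilibrium is in mixed strategies.
Let Alice play 1 with probability p. Bob is indifferent when 15p + 10(1−p) = −2p + 18(1−p), giving p = 8/25.
Let Bob play s1 with probability q. Alice is indifferent when 15q − 2(1−q) = 10q + 18(1−q), giving q = 4/5.
The value is 15·(4/5) + (-2)·(1/5) = 58/5.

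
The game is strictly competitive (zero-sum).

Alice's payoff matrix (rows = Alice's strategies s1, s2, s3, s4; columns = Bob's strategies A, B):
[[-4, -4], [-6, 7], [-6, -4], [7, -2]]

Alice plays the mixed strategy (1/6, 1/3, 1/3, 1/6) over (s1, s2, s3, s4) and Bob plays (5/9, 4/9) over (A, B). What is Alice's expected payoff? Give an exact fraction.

Against (5/9, 4/9), each row's expected payoff is s1: -4; s2: -2/9; s3: -46/9; s4: 3.
Taking the (1/6, 1/3, 1/3, 1/6)-weighted average: (1/6)·(-4) + (1/3)·(-2/9) + (1/3)·(-46/9) + (1/6)·(3) = -35/18.

-35/18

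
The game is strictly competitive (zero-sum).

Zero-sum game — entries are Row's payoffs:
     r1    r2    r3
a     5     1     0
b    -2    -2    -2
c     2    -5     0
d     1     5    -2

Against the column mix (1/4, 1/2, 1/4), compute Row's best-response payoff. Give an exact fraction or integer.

a: (5)·(1/4) + (1)·(1/2) + (0)·(1/4) = 7/4.
b: (-2)·(1/4) + (-2)·(1/2) + (-2)·(1/4) = -2.
c: (2)·(1/4) + (-5)·(1/2) + (0)·(1/4) = -2.
d: (1)·(1/4) + (5)·(1/2) + (-2)·(1/4) = 9/4.
The best pure response is d with expected payoff 9/4.

9/4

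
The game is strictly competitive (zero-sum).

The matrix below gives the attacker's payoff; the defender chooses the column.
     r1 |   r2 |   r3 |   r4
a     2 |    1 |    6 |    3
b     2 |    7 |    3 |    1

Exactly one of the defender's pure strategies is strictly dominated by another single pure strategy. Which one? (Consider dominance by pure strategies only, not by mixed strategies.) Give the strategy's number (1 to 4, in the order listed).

The defender prefers columns that give the attacker less. Compare r3 with r1: 2 < 6, 2 < 3.
So r1 strictly dominates r3 for the defender; r3 is strictly dominated.

3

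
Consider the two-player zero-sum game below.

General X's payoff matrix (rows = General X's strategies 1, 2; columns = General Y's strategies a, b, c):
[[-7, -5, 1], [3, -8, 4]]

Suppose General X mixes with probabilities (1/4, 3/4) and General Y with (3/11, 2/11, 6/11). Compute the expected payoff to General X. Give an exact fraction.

13/22

Against (3/11, 2/11, 6/11), each row's expected payoff is 1: -25/11; 2: 17/11.
Taking the (1/4, 3/4)-weighted average: (1/4)·(-25/11) + (3/4)·(17/11) = 13/22.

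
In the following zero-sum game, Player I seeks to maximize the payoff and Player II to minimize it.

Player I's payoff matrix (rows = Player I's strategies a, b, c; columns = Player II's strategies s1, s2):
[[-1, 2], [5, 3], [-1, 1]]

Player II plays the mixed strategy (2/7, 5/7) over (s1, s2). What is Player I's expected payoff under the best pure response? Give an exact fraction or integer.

a: (-1)·(2/7) + (2)·(5/7) = 8/7.
b: (5)·(2/7) + (3)·(5/7) = 25/7.
c: (-1)·(2/7) + (1)·(5/7) = 3/7.
The best pure response is b with expected payoff 25/7.

25/7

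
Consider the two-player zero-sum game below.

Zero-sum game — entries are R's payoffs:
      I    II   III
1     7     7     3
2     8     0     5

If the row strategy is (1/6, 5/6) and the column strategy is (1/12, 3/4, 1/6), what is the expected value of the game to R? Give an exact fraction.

83/36

Against (1/12, 3/4, 1/6), each row's expected payoff is 1: 19/3; 2: 3/2.
Taking the (1/6, 5/6)-weighted average: (1/6)·(19/3) + (5/6)·(3/2) = 83/36.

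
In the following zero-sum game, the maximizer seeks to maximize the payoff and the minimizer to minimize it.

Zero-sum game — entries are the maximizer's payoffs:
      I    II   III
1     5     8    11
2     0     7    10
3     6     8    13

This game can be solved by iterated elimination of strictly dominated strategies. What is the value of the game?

6

Column III is strictly dominated by I for the minimizer (5<11, 0<10, 6<13); eliminate III.
Row 2 is strictly dominated by row 1 (5>0, 8>7); eliminate 2.
Column II is strictly dominated by I for the minimizer (5<8, 6<8); eliminate II.
Row 1 is strictly dominated by row 3 (6>5); eliminate 1.
Only (3, I) remains, with payoff 6.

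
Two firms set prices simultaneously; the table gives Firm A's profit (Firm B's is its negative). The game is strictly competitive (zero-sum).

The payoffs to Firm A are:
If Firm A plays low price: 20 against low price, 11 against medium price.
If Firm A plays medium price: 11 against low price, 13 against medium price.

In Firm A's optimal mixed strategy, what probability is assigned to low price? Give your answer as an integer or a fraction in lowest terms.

Row minima are 11 and 11, so Firm A's maximin is 11; column maxima are 20 and 13, so Firm B's minimax is 13. These differ, so the equilibrium is in mixed strategies.
Let Firm A play low price with probability p. Firm B is indifferent when 20p + 11(1−p) = 11p + 13(1−p), giving p = 2/11.

2/11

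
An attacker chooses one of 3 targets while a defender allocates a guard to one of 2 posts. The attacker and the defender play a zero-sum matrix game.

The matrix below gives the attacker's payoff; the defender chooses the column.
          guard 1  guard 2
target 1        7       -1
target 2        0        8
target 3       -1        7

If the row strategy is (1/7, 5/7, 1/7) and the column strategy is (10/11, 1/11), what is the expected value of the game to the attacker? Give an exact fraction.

106/77

Against (10/11, 1/11), each row's expected payoff is target 1: 69/11; target 2: 8/11; target 3: -3/11.
Taking the (1/7, 5/7, 1/7)-weighted average: (1/7)·(69/11) + (5/7)·(8/11) + (1/7)·(-3/11) = 106/77.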